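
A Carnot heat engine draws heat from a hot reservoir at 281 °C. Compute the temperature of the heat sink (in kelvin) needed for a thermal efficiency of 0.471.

T_C ≈ 293 K

T_H = 281 °C → 281 + 273.15 = 554.15 K.
From η = 1 − T_C/T_H, T_C = T_H·(1 − η) = 554.15 × (1 − 0.471) = 293 K.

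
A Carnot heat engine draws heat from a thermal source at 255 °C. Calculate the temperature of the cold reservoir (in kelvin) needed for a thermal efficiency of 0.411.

T_H = 255 °C → 255 + 273.15 = 528.15 K.
From η = 1 − T_C/T_H, T_C = T_H·(1 − η) = 528.15 × (1 − 0.411) = 311 K.

T_C ≈ 311 K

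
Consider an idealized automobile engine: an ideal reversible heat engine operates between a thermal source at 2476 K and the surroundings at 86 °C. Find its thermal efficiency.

η ≈ 0.855

T_C = 86 °C → 86 + 273.15 = 359.15 K.
η_rev = 1 − T_C/T_H = 1 − 359.15/2476.00 = 0.855.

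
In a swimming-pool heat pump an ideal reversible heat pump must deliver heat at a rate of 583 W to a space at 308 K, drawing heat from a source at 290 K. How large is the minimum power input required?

Reversible heating COP: COP_HP = T_H/(T_H − T_C) = 308.00/18.00 = 17.1111.
W = Q_H/COP_HP = 583/17.1111 = 34.1 W.

Ẇ_in ≈ 34.1 W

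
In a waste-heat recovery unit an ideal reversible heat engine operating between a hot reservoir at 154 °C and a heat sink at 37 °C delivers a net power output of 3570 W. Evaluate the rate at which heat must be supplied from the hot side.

Q̇_H ≈ 13000 W

T_H = 154 °C → 154 + 273.15 = 427.15 K.
T_C = 37 °C → 37 + 273.15 = 310.15 K.
The Carnot efficiency is η = 1 − T_C/T_H = 1 − 310.15/427.15 = 0.2739.
Q_H = W/η = 3570/0.2739 = 13000 W.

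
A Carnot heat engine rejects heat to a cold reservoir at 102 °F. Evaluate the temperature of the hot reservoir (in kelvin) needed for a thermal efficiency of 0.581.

T_C = 102 °F → (102 − 32) × 5/9 = 38.89 °C = 312.04 K.
From η = 1 − T_C/T_H, solving for T_H gives T_H = T_C/(1 − η) = 312.04/(1 − 0.581) = 744.7 K.

T_H ≈ 744.7 K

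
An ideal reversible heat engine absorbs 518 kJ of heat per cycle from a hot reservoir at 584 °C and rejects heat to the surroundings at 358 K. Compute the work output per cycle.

W ≈ 302 kJ

T_H = 584 °C → 584 + 273.15 = 857.15 K.
Carnot efficiency: η = 1 − T_C/T_H = 1 − 358.00/857.15 = 0.5823.
W = η·Q_H = 0.5823 × 518 = 302 kJ.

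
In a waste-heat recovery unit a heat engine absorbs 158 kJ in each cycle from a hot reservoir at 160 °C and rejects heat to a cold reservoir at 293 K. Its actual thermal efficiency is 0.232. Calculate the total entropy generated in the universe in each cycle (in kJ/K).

T_H = 160 °C → 160 + 273.15 = 433.15 K.
W = η·Q_H = 0.232 × 158 = 36.66 kJ, so Q_C = Q_H − W = 121.3 kJ.
Entropy balance on the reservoirs: −Q_H/T_H = -0.3648 kJ/K, +Q_C/T_C = 0.4141 kJ/K.
ΔS_univ = −Q_H/T_H + Q_C/T_C = 0.0494 kJ/K (> 0, since η = 0.232 < η_Carnot = 0.324).

ΔS_univ ≈ 0.0494 kJ/K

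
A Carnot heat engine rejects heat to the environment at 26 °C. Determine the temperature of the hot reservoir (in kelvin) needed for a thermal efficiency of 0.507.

T_H ≈ 607 K

T_C = 26 °C → 26 + 273.15 = 299.15 K.
From η = 1 − T_C/T_H, solving for T_H gives T_H = T_C/(1 − η) = 299.15/(1 − 0.507) = 607 K.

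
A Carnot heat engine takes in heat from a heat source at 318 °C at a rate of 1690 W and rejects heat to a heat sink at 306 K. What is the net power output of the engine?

Ẇ ≈ 815 W

T_H = 318 °C → 318 + 273.15 = 591.15 K.
The Carnot efficiency is η = 1 − T_C/T_H = 1 − 306.00/591.15 = 0.4824.
W = η·Q_H = 0.4824 × 1690 = 815 W.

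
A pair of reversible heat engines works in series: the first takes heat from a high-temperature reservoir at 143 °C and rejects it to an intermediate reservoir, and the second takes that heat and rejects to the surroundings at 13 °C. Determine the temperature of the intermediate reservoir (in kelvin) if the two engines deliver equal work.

T_m ≈ 351.1 K

T_H = 143 °C → 143 + 273.15 = 416.15 K.
T_C = 13 °C → 13 + 273.15 = 286.15 K.
For reversible stages Q_m = Q_H·(T_m/T_H). Setting W₁ = Q_H(1 − T_m/T_H) equal to W₂ = Q_m(1 − T_C/T_m) = Q_H·(T_m − T_C)/T_H gives T_H − T_m = T_m − T_C, so T_m = (T_H + T_C)/2 = (416.15 + 286.15)/2 = 351.1 K.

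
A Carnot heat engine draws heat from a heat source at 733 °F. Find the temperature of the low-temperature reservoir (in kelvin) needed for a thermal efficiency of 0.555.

T_H = 733 °F → (733 − 32) × 5/9 = 389.44 °C = 662.59 K.
From η = 1 − T_C/T_H, T_C = T_H·(1 − η) = 662.59 × (1 − 0.555) = 295 K.

T_C ≈ 295 K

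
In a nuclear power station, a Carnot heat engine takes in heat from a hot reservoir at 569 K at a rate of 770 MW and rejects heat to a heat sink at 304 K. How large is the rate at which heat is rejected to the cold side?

Q̇_C ≈ 411 MW

Since the cycle is reversible, η = 1 − T_C/T_H = 1 − 304.00/569.00 = 0.4657.
For a reversible cycle Q_C/Q_H = T_C/T_H, so Q_C = 770 × 304.00/569.00 = 411 MW.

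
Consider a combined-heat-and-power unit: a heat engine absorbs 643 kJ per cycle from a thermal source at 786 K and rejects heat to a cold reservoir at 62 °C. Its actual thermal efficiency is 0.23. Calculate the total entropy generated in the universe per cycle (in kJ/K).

ΔS_univ ≈ 0.659 kJ/K

T_C = 62 °C → 62 + 273.15 = 335.15 K.
W = η·Q_H = 0.23 × 643 = 147.9 kJ, so Q_C = Q_H − W = 495.1 kJ.
Reservoir entropy changes: ΔS_H = −Q_H/T_H = −643/786.00 = -0.8181 kJ/K and ΔS_C = +Q_C/T_C = 495.1/335.15 = 1.477 kJ/K.
ΔS_univ = −Q_H/T_H + Q_C/T_C = 0.659 kJ/K (> 0, since η = 0.23 < η_Carnot = 0.574).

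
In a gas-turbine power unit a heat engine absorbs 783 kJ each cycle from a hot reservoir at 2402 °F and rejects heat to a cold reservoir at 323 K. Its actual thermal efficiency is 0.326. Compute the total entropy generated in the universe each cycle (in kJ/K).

T_H = 2402 °F → (2402 − 32) × 5/9 = 1316.67 °C = 1589.82 K.
W = η·Q_H = 0.326 × 783 = 255.3 kJ, so Q_C = Q_H − W = 527.7 kJ.
The hot reservoir loses entropy Q_H/T_H = 783/1589.82 = 0.4925 kJ/K; the cold reservoir gains Q_C/T_C = 527.7/323.00 = 1.634 kJ/K.
ΔS_univ = −Q_H/T_H + Q_C/T_C = 1.14 kJ/K (> 0, since η = 0.326 < η_Carnot = 0.797).

ΔS_univ ≈ 1.14 kJ/K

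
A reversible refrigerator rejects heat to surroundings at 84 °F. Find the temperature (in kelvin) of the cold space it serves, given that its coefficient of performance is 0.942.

T_H = 84 °F → (84 − 32) × 5/9 = 28.89 °C = 302.04 K.
COP_R = T_C/(T_H − T_C) ⇒ T_C = T_H·COP_R/(1 + COP_R) = 302.04 × 0.942/(1 + 0.942) = 147 K.

T_C ≈ 147 K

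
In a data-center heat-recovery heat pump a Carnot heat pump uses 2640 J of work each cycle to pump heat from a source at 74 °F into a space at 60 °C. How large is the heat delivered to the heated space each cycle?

T_H = 60 °C → 60 + 273.15 = 333.15 K.
T_C = 74 °F → (74 − 32) × 5/9 = 23.33 °C = 296.48 K.
Reversible heating COP: COP_HP = T_H/(T_H − T_C) = 333.15/36.67 = 9.0859.
Q_H = COP_HP · W = 9.0859 × 2640 = 23990 J.

Q_H ≈ 23990 J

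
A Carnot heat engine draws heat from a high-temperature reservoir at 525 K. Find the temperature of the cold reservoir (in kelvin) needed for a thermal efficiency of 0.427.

T_C ≈ 301 K

From η = 1 − T_C/T_H, T_C = T_H·(1 − η) = 525.00 × (1 − 0.427) = 301 K.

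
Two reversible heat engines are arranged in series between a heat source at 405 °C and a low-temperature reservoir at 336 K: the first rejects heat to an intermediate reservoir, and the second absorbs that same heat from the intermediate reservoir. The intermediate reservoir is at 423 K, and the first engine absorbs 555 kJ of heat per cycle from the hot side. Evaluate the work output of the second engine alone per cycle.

T_H = 405 °C → 405 + 273.15 = 678.15 K.
Heat entering the second stage: Q_m = Q_H·(T_m/T_H) = 555 × 423.00/678.15 = 346 kJ.
Second-stage efficiency η₂ = 1 − T_C/T_m = 1 − 336.00/423.00 = 0.2057, so W₂ = η₂·Q_m = 71.2 kJ.

W₂ ≈ 71.2 kJ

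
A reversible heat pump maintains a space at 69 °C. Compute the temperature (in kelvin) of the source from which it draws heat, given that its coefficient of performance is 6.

T_H = 69 °C → 69 + 273.15 = 342.15 K.
COP_HP = T_H/(T_H − T_C) ⇒ T_C = T_H·(COP_HP − 1)/COP_HP = 342.15 × (6 − 1)/6 = 285 K.

T_C ≈ 285 K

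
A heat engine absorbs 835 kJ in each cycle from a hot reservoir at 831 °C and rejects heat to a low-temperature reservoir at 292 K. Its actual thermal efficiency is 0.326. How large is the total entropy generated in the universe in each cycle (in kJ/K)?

T_H = 831 °C → 831 + 273.15 = 1104.15 K.
W = η·Q_H = 0.326 × 835 = 272.2 kJ, so Q_C = Q_H − W = 562.8 kJ.
Reservoir entropy changes: ΔS_H = −Q_H/T_H = −835/1104.15 = -0.7562 kJ/K and ΔS_C = +Q_C/T_C = 562.8/292.00 = 1.927 kJ/K.
ΔS_univ = −Q_H/T_H + Q_C/T_C = 1.171 kJ/K (> 0, since η = 0.326 < η_Carnot = 0.736).

ΔS_univ ≈ 1.171 kJ/K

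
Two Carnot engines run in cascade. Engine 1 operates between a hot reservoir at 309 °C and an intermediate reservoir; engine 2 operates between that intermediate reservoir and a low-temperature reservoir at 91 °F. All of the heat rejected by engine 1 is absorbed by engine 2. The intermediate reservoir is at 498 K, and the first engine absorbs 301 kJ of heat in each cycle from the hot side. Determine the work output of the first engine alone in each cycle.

W₁ ≈ 43.51 kJ

T_H = 309 °C → 309 + 273.15 = 582.15 K.
T_C = 91 °F → (91 − 32) × 5/9 = 32.78 °C = 305.93 K.
First-stage efficiency η₁ = 1 − T_m/T_H = 1 − 498.00/582.15 = 0.1446.
W₁ = η₁·Q_H = 0.1446 × 301 = 43.51 kJ.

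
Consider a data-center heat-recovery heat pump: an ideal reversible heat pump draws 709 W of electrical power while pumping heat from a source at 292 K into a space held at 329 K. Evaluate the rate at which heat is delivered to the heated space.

The Carnot heat-pump COP is COP_HP = T_H/(T_H − T_C) = 329.00/37.00 = 8.8919.
Q_H = COP_HP · W = 8.8919 × 709 = 6300 W.

Q̇_H ≈ 6300 W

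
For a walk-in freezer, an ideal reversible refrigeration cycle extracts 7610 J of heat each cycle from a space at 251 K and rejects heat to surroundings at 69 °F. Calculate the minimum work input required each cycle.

W_in ≈ 1290 J

T_H = 69 °F → (69 − 32) × 5/9 = 20.56 °C = 293.71 K.
COP_R = T_C/(T_H − T_C) = 251.00/42.71 = 5.8775.
W = Q_C/COP_R = 7610/5.8775 = 1290 J.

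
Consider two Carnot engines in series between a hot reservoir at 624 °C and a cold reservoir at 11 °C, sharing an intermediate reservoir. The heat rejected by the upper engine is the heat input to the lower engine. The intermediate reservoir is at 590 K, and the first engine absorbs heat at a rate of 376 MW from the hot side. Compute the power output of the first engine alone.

T_H = 624 °C → 624 + 273.15 = 897.15 K.
T_C = 11 °C → 11 + 273.15 = 284.15 K.
First-stage efficiency η₁ = 1 − T_m/T_H = 1 − 590.00/897.15 = 0.3424.
W₁ = η₁·Q_H = 0.3424 × 376 = 129 MW.

Ẇ₁ ≈ 129 MW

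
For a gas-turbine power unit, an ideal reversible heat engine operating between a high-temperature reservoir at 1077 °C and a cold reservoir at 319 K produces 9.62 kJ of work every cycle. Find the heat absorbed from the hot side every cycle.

Q_H ≈ 12.60 kJ

T_H = 1077 °C → 1077 + 273.15 = 1350.15 K.
The Carnot efficiency is η = 1 − T_C/T_H = 1 − 319.00/1350.15 = 0.7637.
Q_H = W/η = 9.62/0.7637 = 12.60 kJ.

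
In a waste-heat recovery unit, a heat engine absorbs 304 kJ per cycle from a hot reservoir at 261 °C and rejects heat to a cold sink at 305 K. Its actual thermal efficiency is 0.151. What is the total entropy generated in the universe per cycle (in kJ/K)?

T_H = 261 °C → 261 + 273.15 = 534.15 K.
W = η·Q_H = 0.151 × 304 = 45.90 kJ, so Q_C = Q_H − W = 258.1 kJ.
Reservoir entropy changes: ΔS_H = −Q_H/T_H = −304/534.15 = -0.5691 kJ/K and ΔS_C = +Q_C/T_C = 258.1/305.00 = 0.8462 kJ/K.
ΔS_univ = −Q_H/T_H + Q_C/T_C = 0.2771 kJ/K (> 0, since η = 0.151 < η_Carnot = 0.429).

ΔS_univ ≈ 0.2771 kJ/K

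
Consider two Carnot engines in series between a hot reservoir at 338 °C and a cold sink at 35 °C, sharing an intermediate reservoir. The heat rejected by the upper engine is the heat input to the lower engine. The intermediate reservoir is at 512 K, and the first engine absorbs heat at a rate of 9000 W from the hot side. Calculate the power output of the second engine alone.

Ẇ₂ ≈ 3000 W

T_H = 338 °C → 338 + 273.15 = 611.15 K.
T_C = 35 °C → 35 + 273.15 = 308.15 K.
Heat entering the second stage: Q_m = Q_H·(T_m/T_H) = 9000 × 512.00/611.15 = 7540 W.
Second-stage efficiency η₂ = 1 − T_C/T_m = 1 − 308.15/512.00 = 0.3981, so W₂ = η₂·Q_m = 3000 W.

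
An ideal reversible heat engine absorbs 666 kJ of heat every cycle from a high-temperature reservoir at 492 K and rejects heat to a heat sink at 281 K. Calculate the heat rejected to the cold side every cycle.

Q_C ≈ 380.4 kJ

The Carnot efficiency is η = 1 − T_C/T_H = 1 − 281.00/492.00 = 0.4289.
For a reversible cycle Q_C/Q_H = T_C/T_H, so Q_C = 666 × 281.00/492.00 = 380.4 kJ.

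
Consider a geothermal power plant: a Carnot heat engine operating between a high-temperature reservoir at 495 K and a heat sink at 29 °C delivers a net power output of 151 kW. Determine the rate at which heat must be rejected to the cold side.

Q̇_C ≈ 237 kW

T_C = 29 °C → 29 + 273.15 = 302.15 K.
For a reversible engine, η = 1 − T_C/T_H = 1 − 302.15/495.00 = 0.3896.
Since Q_C/Q_H = T_C/T_H and Q_H = W/η, Q_C = W·T_C/(T_H − T_C) = 151 × 302.15/192.85 = 237 kW.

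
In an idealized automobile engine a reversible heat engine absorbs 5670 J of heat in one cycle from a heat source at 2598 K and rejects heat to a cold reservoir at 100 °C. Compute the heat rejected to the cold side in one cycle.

Q_C ≈ 814 J

T_C = 100 °C → 100 + 273.15 = 373.15 K.
The Carnot efficiency is η = 1 − T_C/T_H = 1 − 373.15/2598.00 = 0.8564.
For a reversible cycle Q_C/Q_H = T_C/T_H, so Q_C = 5670 × 373.15/2598.00 = 814 J.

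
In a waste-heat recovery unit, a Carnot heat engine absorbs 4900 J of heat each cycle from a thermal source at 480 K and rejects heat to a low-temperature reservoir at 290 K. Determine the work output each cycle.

η_rev = 1 − T_C/T_H = 1 − 290.00/480.00 = 0.3958.
W = η·Q_H = 0.3958 × 4900 = 1940 J.

W ≈ 1940 J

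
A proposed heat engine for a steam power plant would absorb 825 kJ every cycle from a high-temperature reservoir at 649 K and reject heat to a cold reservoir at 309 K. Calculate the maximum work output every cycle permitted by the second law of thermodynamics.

W_max ≈ 432.2 kJ

The upper bound on efficiency is η_max = 1 − T_C/T_H = 1 − 309.00/649.00 = 0.5239.
W_max = η_max · Q_H = 0.5239 × 825 = 432.2 kJ.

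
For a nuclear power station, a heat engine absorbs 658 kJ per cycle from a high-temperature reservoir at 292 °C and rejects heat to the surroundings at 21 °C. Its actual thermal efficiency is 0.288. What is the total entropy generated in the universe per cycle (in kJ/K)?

ΔS_univ ≈ 0.428 kJ/K

T_H = 292 °C → 292 + 273.15 = 565.15 K.
T_C = 21 °C → 21 + 273.15 = 294.15 K.
W = η·Q_H = 0.288 × 658 = 189.5 kJ, so Q_C = Q_H − W = 468.5 kJ.
Reservoir entropy changes: ΔS_H = −Q_H/T_H = −658/565.15 = -1.164 kJ/K and ΔS_C = +Q_C/T_C = 468.5/294.15 = 1.593 kJ/K.
ΔS_univ = −Q_H/T_H + Q_C/T_C = 0.428 kJ/K (> 0, since η = 0.288 < η_Carnot = 0.480).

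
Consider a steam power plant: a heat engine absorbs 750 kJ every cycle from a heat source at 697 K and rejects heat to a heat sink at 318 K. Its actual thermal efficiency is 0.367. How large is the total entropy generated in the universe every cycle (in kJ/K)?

ΔS_univ ≈ 0.417 kJ/K

W = η·Q_H = 0.367 × 750 = 275.2 kJ, so Q_C = Q_H − W = 474.8 kJ.
The hot reservoir loses entropy Q_H/T_H = 750/697.00 = 1.076 kJ/K; the cold reservoir gains Q_C/T_C = 474.8/318.00 = 1.493 kJ/K.
ΔS_univ = −Q_H/T_H + Q_C/T_C = 0.417 kJ/K (> 0, since η = 0.367 < η_Carnot = 0.544).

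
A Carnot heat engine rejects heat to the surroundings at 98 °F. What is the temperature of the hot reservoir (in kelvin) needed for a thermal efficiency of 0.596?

T_C = 98 °F → (98 − 32) × 5/9 = 36.67 °C = 309.82 K.
From η = 1 − T_C/T_H, solving for T_H gives T_H = T_C/(1 − η) = 309.82/(1 − 0.596) = 767 K.

T_H ≈ 767 K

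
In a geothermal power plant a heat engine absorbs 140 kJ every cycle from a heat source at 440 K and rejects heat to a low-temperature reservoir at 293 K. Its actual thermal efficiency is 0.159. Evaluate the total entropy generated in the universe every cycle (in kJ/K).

W = η·Q_H = 0.159 × 140 = 22.26 kJ, so Q_C = Q_H − W = 117.7 kJ.
Entropy balance on the reservoirs: −Q_H/T_H = -0.3182 kJ/K, +Q_C/T_C = 0.4018 kJ/K.
ΔS_univ = −Q_H/T_H + Q_C/T_C = 0.08366 kJ/K (> 0, since η = 0.159 < η_Carnot = 0.334).

ΔS_univ ≈ 0.08366 kJ/K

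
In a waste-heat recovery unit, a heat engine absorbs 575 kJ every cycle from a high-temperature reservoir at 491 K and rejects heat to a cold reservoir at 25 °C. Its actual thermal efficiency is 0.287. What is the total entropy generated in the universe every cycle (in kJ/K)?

T_C = 25 °C → 25 + 273.15 = 298.15 K.
W = η·Q_H = 0.287 × 575 = 165.0 kJ, so Q_C = Q_H − W = 410.0 kJ.
Reservoir entropy changes: ΔS_H = −Q_H/T_H = −575/491.00 = -1.171 kJ/K and ΔS_C = +Q_C/T_C = 410.0/298.15 = 1.375 kJ/K.
ΔS_univ = −Q_H/T_H + Q_C/T_C = 0.2040 kJ/K (> 0, since η = 0.287 < η_Carnot = 0.393).

ΔS_univ ≈ 0.2040 kJ/K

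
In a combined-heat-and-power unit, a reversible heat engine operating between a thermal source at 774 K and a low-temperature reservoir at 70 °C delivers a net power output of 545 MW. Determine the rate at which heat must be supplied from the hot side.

Q̇_H ≈ 979 MW

T_C = 70 °C → 70 + 273.15 = 343.15 K.
The Carnot efficiency is η = 1 − T_C/T_H = 1 − 343.15/774.00 = 0.5567.
Q_H = W/η = 545/0.5567 = 979 MW.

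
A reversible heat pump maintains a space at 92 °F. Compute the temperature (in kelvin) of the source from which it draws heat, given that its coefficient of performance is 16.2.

T_C ≈ 288 K

T_H = 92 °F → (92 − 32) × 5/9 = 33.33 °C = 306.48 K.
COP_HP = T_H/(T_H − T_C) ⇒ T_C = T_H·(COP_HP − 1)/COP_HP = 306.48 × (16.2 − 1)/16.2 = 288 K.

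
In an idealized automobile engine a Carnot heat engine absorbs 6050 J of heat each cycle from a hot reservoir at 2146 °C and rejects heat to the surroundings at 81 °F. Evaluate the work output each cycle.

T_H = 2146 °C → 2146 + 273.15 = 2419.15 K.
T_C = 81 °F → (81 − 32) × 5/9 = 27.22 °C = 300.37 K.
Carnot efficiency: η = 1 − T_C/T_H = 1 − 300.37/2419.15 = 0.8758.
W = η·Q_H = 0.8758 × 6050 = 5300 J.

W ≈ 5300 J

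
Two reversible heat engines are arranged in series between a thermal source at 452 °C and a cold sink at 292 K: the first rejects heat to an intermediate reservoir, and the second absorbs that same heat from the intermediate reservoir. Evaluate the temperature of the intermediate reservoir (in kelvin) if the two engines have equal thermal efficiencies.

T_m ≈ 460.2 K

T_H = 452 °C → 452 + 273.15 = 725.15 K.
Equal efficiencies require 1 − T_m/T_H = 1 − T_C/T_m, i.e. T_m/T_H = T_C/T_m, so T_m = √(T_H·T_C) = √(725.15 × 292.00) = 460.2 K.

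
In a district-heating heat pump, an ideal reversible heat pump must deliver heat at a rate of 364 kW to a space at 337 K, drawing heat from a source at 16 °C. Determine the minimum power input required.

Ẇ_in ≈ 51.7 kW

T_C = 16 °C → 16 + 273.15 = 289.15 K.
COP_HP = T_H/(T_H − T_C) = 337.00/47.85 = 7.0428.
W = Q_H/COP_HP = 364/7.0428 = 51.7 kW.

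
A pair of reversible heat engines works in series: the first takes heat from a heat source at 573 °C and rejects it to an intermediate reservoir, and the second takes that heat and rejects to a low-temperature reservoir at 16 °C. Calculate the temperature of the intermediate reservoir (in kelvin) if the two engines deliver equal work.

T_m ≈ 568 K

T_H = 573 °C → 573 + 273.15 = 846.15 K.
T_C = 16 °C → 16 + 273.15 = 289.15 K.
For reversible stages Q_m = Q_H·(T_m/T_H). Setting W₁ = Q_H(1 − T_m/T_H) equal to W₂ = Q_m(1 − T_C/T_m) = Q_H·(T_m − T_C)/T_H gives T_H − T_m = T_m − T_C, so T_m = (T_H + T_C)/2 = (846.15 + 289.15)/2 = 568 K.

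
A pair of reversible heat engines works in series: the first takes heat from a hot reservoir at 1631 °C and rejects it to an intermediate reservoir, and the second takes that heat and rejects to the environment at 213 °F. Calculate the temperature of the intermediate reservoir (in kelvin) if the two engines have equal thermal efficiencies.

T_H = 1631 °C → 1631 + 273.15 = 1904.15 K.
T_C = 213 °F → (213 − 32) × 5/9 = 100.56 °C = 373.71 K.
Equal efficiencies require 1 − T_m/T_H = 1 − T_C/T_m, i.e. T_m/T_H = T_C/T_m, so T_m = √(T_H·T_C) = √(1904.15 × 373.71) = 843.6 K.

T_m ≈ 843.6 K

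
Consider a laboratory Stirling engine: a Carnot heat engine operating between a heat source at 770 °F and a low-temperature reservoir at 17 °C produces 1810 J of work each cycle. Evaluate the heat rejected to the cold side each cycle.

T_H = 770 °F → (770 − 32) × 5/9 = 410.00 °C = 683.15 K.
T_C = 17 °C → 17 + 273.15 = 290.15 K.
For a reversible engine, η = 1 − T_C/T_H = 1 − 290.15/683.15 = 0.5753.
Since Q_C/Q_H = T_C/T_H and Q_H = W/η, Q_C = W·T_C/(T_H − T_C) = 1810 × 290.15/393.00 = 1340 J.

Q_C ≈ 1340 J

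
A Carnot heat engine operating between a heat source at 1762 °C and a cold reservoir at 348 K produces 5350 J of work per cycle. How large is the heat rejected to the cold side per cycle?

Q_C ≈ 1100 J

T_H = 1762 °C → 1762 + 273.15 = 2035.15 K.
The Carnot efficiency is η = 1 − T_C/T_H = 1 − 348.00/2035.15 = 0.8290.
Since Q_C/Q_H = T_C/T_H and Q_H = W/η, Q_C = W·T_C/(T_H − T_C) = 5350 × 348.00/1687.15 = 1100 J.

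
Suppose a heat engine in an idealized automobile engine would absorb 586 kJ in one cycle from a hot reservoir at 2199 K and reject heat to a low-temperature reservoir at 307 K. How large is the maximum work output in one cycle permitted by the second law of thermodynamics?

No engine can exceed the Carnot limit: η_max = 1 − T_C/T_H = 1 − 307.00/2199.00 = 0.8604.
W_max = η_max · Q_H = 0.8604 × 586 = 504 kJ.

W_max ≈ 504 kJ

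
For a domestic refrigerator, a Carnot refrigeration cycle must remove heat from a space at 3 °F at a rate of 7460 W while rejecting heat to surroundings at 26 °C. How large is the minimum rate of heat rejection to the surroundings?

Q̇_H ≈ 8680 W

T_H = 26 °C → 26 + 273.15 = 299.15 K.
T_C = 3 °F → (3 − 32) × 5/9 = -16.11 °C = 257.04 K.
For a reversible cycle Q_H/Q_C = T_H/T_C, so Q_H = Q_C·T_H/T_C = 7460 × 299.15/257.04 = 8680 W.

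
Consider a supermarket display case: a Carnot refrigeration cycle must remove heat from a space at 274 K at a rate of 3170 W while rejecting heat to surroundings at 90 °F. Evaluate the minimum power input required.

T_H = 90 °F → (90 − 32) × 5/9 = 32.22 °C = 305.37 K.
COP_R = T_C/(T_H − T_C) = 274.00/31.37 = 8.7338.
W = Q_C/COP_R = 3170/8.7338 = 363 W.

Ẇ_in ≈ 363 W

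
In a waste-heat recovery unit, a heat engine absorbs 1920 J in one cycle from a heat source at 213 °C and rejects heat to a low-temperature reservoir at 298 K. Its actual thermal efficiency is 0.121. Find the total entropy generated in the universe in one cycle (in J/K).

ΔS_univ ≈ 1.71 J/K

T_H = 213 °C → 213 + 273.15 = 486.15 K.
W = η·Q_H = 0.121 × 1920 = 232.3 J, so Q_C = Q_H − W = 1688 J.
The hot reservoir loses entropy Q_H/T_H = 1920/486.15 = 3.949 J/K; the cold reservoir gains Q_C/T_C = 1688/298.00 = 5.663 J/K.
ΔS_univ = −Q_H/T_H + Q_C/T_C = 1.71 J/K (> 0, since η = 0.121 < η_Carnot = 0.387).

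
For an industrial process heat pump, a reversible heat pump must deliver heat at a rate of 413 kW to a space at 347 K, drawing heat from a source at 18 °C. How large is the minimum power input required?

Ẇ_in ≈ 66.47 kW

T_C = 18 °C → 18 + 273.15 = 291.15 K.
Reversible heating COP: COP_HP = T_H/(T_H − T_C) = 347.00/55.85 = 6.2131.
W = Q_H/COP_HP = 413/6.2131 = 66.47 kW.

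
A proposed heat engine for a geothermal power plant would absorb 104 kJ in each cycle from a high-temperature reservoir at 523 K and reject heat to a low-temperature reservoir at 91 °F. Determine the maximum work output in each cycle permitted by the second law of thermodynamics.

T_C = 91 °F → (91 − 32) × 5/9 = 32.78 °C = 305.93 K.
No engine can exceed the Carnot limit: η_max = 1 − T_C/T_H = 1 − 305.93/523.00 = 0.4151.
W_max = η_max · Q_H = 0.4151 × 104 = 43.2 kJ.

W_max ≈ 43.2 kJ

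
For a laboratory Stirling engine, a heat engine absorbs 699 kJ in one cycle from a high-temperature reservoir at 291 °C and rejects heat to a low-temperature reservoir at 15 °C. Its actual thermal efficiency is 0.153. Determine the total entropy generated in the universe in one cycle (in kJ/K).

ΔS_univ ≈ 0.8156 kJ/K

T_H = 291 °C → 291 + 273.15 = 564.15 K.
T_C = 15 °C → 15 + 273.15 = 288.15 K.
W = η·Q_H = 0.153 × 699 = 106.9 kJ, so Q_C = Q_H − W = 592.1 kJ.
Reservoir entropy changes: ΔS_H = −Q_H/T_H = −699/564.15 = -1.239 kJ/K and ΔS_C = +Q_C/T_C = 592.1/288.15 = 2.055 kJ/K.
ΔS_univ = −Q_H/T_H + Q_C/T_C = 0.8156 kJ/K (> 0, since η = 0.153 < η_Carnot = 0.489).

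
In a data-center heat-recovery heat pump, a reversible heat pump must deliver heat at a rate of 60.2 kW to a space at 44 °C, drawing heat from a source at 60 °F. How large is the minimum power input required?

Ẇ_in ≈ 5.40 kW

T_H = 44 °C → 44 + 273.15 = 317.15 K.
T_C = 60 °F → (60 − 32) × 5/9 = 15.56 °C = 288.71 K.
For a reversible heat pump, COP_HP = T_H/(T_H − T_C) = 317.15/28.44 = 11.1498.
W = Q_H/COP_HP = 60.2/11.1498 = 5.40 kW.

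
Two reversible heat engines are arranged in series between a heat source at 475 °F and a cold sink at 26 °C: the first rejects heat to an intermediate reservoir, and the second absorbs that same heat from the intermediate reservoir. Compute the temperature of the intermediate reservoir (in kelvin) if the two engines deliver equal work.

T_m ≈ 409.2 K

T_H = 475 °F → (475 − 32) × 5/9 = 246.11 °C = 519.26 K.
T_C = 26 °C → 26 + 273.15 = 299.15 K.
For reversible stages Q_m = Q_H·(T_m/T_H). Setting W₁ = Q_H(1 − T_m/T_H) equal to W₂ = Q_m(1 − T_C/T_m) = Q_H·(T_m − T_C)/T_H gives T_H − T_m = T_m − T_C, so T_m = (T_H + T_C)/2 = (519.26 + 299.15)/2 = 409.2 K.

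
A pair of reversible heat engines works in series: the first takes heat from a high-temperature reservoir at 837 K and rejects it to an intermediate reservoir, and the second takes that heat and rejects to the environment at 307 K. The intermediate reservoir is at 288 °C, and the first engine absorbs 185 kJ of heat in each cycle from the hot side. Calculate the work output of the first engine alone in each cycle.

T_m = 288 °C → 288 + 273.15 = 561.15 K.
First-stage efficiency η₁ = 1 − T_m/T_H = 1 − 561.15/837.00 = 0.3296.
W₁ = η₁·Q_H = 0.3296 × 185 = 61.0 kJ.

W₁ ≈ 61.0 kJ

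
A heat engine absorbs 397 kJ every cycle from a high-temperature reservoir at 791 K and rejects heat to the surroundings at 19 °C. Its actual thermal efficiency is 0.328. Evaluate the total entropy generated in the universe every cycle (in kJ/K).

ΔS_univ ≈ 0.411 kJ/K

T_C = 19 °C → 19 + 273.15 = 292.15 K.
W = η·Q_H = 0.328 × 397 = 130.2 kJ, so Q_C = Q_H − W = 266.8 kJ.
The hot reservoir loses entropy Q_H/T_H = 397/791.00 = 0.5019 kJ/K; the cold reservoir gains Q_C/T_C = 266.8/292.15 = 0.9132 kJ/K.
ΔS_univ = −Q_H/T_H + Q_C/T_C = 0.411 kJ/K (> 0, since η = 0.328 < η_Carnot = 0.631).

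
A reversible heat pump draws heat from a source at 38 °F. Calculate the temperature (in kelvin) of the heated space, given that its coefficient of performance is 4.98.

T_H ≈ 346 K

T_C = 38 °F → (38 − 32) × 5/9 = 3.33 °C = 276.48 K.
COP_HP = T_H/(T_H − T_C) ⇒ T_H = T_C·COP_HP/(COP_HP − 1) = 276.48 × 4.98/(4.98 − 1) = 346 K.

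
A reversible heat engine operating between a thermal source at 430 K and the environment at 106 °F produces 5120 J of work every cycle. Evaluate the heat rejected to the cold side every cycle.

Q_C ≈ 13900 J

T_C = 106 °F → (106 − 32) × 5/9 = 41.11 °C = 314.26 K.
Carnot efficiency: η = 1 − T_C/T_H = 1 − 314.26/430.00 = 0.2692.
Since Q_C/Q_H = T_C/T_H and Q_H = W/η, Q_C = W·T_C/(T_H − T_C) = 5120 × 314.26/115.74 = 13900 J.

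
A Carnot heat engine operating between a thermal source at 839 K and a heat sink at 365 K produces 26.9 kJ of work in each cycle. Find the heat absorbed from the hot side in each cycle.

For a reversible engine, η = 1 − T_C/T_H = 1 − 365.00/839.00 = 0.5650.
Q_H = W/η = 26.9/0.5650 = 47.6 kJ.

Q_H ≈ 47.6 kJ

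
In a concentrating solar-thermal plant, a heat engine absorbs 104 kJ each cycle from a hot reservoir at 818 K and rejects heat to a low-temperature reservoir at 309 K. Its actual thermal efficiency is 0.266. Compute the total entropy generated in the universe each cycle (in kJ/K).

ΔS_univ ≈ 0.120 kJ/K

W = η·Q_H = 0.266 × 104 = 27.66 kJ, so Q_C = Q_H − W = 76.34 kJ.
Reservoir entropy changes: ΔS_H = −Q_H/T_H = −104/818.00 = -0.1271 kJ/K and ΔS_C = +Q_C/T_C = 76.34/309.00 = 0.2470 kJ/K.
ΔS_univ = −Q_H/T_H + Q_C/T_C = 0.120 kJ/K (> 0, since η = 0.266 < η_Carnot = 0.622).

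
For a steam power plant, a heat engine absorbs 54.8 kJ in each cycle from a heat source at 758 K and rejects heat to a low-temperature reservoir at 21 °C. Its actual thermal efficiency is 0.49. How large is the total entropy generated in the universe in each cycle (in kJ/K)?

ΔS_univ ≈ 0.02272 kJ/K

T_C = 21 °C → 21 + 273.15 = 294.15 K.
W = η·Q_H = 0.49 × 54.8 = 26.85 kJ, so Q_C = Q_H − W = 27.95 kJ.
The hot reservoir loses entropy Q_H/T_H = 54.8/758.00 = 0.07230 kJ/K; the cold reservoir gains Q_C/T_C = 27.95/294.15 = 0.09501 kJ/K.
ΔS_univ = −Q_H/T_H + Q_C/T_C = 0.02272 kJ/K (> 0, since η = 0.49 < η_Carnot = 0.612).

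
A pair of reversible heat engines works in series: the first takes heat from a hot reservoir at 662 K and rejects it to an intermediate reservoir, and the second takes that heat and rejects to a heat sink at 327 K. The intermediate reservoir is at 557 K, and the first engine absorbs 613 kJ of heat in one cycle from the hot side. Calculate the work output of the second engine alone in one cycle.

Heat entering the second stage: Q_m = Q_H·(T_m/T_H) = 613 × 557.00/662.00 = 516 kJ.
Second-stage efficiency η₂ = 1 − T_C/T_m = 1 − 327.00/557.00 = 0.4129, so W₂ = η₂·Q_m = 213 kJ.

W₂ ≈ 213 kJ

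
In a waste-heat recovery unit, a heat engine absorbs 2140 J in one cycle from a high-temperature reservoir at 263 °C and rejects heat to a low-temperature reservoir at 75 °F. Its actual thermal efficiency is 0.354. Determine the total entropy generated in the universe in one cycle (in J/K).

ΔS_univ ≈ 0.663 J/K

T_H = 263 °C → 263 + 273.15 = 536.15 K.
T_C = 75 °F → (75 − 32) × 5/9 = 23.89 °C = 297.04 K.
W = η·Q_H = 0.354 × 2140 = 757.6 J, so Q_C = Q_H − W = 1382 J.
Entropy balance on the reservoirs: −Q_H/T_H = -3.991 J/K, +Q_C/T_C = 4.654 J/K.
ΔS_univ = −Q_H/T_H + Q_C/T_C = 0.663 J/K (> 0, since η = 0.354 < η_Carnot = 0.446).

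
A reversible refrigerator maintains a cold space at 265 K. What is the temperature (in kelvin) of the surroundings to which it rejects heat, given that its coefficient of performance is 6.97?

T_H ≈ 303.0 K

COP_R = T_C/(T_H − T_C) ⇒ T_H = T_C·(1 + 1/COP_R) = 265.00 × (1 + 1/6.97) = 303.0 K.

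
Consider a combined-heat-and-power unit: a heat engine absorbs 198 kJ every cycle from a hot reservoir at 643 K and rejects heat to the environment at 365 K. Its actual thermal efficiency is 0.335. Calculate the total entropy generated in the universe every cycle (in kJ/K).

ΔS_univ ≈ 0.0528 kJ/K

W = η·Q_H = 0.335 × 198 = 66.33 kJ, so Q_C = Q_H − W = 131.7 kJ.
Entropy balance on the reservoirs: −Q_H/T_H = -0.3079 kJ/K, +Q_C/T_C = 0.3607 kJ/K.
ΔS_univ = −Q_H/T_H + Q_C/T_C = 0.0528 kJ/K (> 0, since η = 0.335 < η_Carnot = 0.432).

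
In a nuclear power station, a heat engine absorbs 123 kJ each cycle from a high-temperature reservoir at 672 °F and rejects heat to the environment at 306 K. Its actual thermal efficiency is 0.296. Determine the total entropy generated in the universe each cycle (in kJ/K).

T_H = 672 °F → (672 − 32) × 5/9 = 355.56 °C = 628.71 K.
W = η·Q_H = 0.296 × 123 = 36.41 kJ, so Q_C = Q_H − W = 86.59 kJ.
The hot reservoir loses entropy Q_H/T_H = 123/628.71 = 0.1956 kJ/K; the cold reservoir gains Q_C/T_C = 86.59/306.00 = 0.2830 kJ/K.
ΔS_univ = −Q_H/T_H + Q_C/T_C = 0.0873 kJ/K (> 0, since η = 0.296 < η_Carnot = 0.513).

ΔS_univ ≈ 0.0873 kJ/K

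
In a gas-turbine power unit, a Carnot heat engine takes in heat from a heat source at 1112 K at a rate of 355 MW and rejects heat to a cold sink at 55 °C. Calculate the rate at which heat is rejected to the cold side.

Q̇_C ≈ 105 MW

T_C = 55 °C → 55 + 273.15 = 328.15 K.
Since the cycle is reversible, η = 1 − T_C/T_H = 1 − 328.15/1112.00 = 0.7049.
For a reversible cycle Q_C/Q_H = T_C/T_H, so Q_C = 355 × 328.15/1112.00 = 105 MW.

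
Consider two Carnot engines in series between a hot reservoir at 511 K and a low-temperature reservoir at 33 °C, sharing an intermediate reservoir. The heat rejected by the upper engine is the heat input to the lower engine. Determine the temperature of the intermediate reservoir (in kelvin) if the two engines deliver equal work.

T_C = 33 °C → 33 + 273.15 = 306.15 K.
For reversible stages Q_m = Q_H·(T_m/T_H). Setting W₁ = Q_H(1 − T_m/T_H) equal to W₂ = Q_m(1 − T_C/T_m) = Q_H·(T_m − T_C)/T_H gives T_H − T_m = T_m − T_C, so T_m = (T_H + T_C)/2 = (511.00 + 306.15)/2 = 409 K.

T_m ≈ 409 K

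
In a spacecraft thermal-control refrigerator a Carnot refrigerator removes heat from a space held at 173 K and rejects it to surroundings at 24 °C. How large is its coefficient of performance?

COP_R ≈ 1.39

T_H = 24 °C → 24 + 273.15 = 297.15 K.
The reversible coefficient of performance is COP_R = T_C/(T_H − T_C) = 173.00/(297.15 − 173.00) = 1.39.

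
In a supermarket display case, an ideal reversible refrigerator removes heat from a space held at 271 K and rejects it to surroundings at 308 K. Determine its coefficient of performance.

The reversible coefficient of performance is COP_R = T_C/(T_H − T_C) = 271.00/(308.00 − 271.00) = 7.32.

COP_R ≈ 7.32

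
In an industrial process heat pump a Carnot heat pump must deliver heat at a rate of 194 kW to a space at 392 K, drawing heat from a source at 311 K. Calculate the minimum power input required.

Ẇ_in ≈ 40.09 kW

COP_HP = T_H/(T_H − T_C) = 392.00/81.00 = 4.8395.
W = Q_H/COP_HP = 194/4.8395 = 40.09 kW.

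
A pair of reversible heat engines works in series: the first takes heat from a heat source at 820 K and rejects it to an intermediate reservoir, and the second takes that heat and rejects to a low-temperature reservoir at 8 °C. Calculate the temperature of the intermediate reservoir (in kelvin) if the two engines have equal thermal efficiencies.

T_C = 8 °C → 8 + 273.15 = 281.15 K.
Equal efficiencies require 1 − T_m/T_H = 1 − T_C/T_m, i.e. T_m/T_H = T_C/T_m, so T_m = √(T_H·T_C) = √(820.00 × 281.15) = 480 K.

T_m ≈ 480 K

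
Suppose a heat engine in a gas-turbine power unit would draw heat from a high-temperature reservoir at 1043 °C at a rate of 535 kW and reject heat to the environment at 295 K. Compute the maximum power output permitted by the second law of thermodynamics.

T_H = 1043 °C → 1043 + 273.15 = 1316.15 K.
By the Carnot theorem, η_max = 1 − T_C/T_H = 1 − 295.00/1316.15 = 0.7759.
W_max = η_max · Q_H = 0.7759 × 535 = 415 kW.

Ẇ_max ≈ 415 kW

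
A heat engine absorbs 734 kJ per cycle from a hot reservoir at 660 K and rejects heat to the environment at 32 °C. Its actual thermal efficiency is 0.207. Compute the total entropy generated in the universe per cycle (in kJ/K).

ΔS_univ ≈ 0.795 kJ/K

T_C = 32 °C → 32 + 273.15 = 305.15 K.
W = η·Q_H = 0.207 × 734 = 151.9 kJ, so Q_C = Q_H − W = 582.1 kJ.
The hot reservoir loses entropy Q_H/T_H = 734/660.00 = 1.112 kJ/K; the cold reservoir gains Q_C/T_C = 582.1/305.15 = 1.907 kJ/K.
ΔS_univ = −Q_H/T_H + Q_C/T_C = 0.795 kJ/K (> 0, since η = 0.207 < η_Carnot = 0.538).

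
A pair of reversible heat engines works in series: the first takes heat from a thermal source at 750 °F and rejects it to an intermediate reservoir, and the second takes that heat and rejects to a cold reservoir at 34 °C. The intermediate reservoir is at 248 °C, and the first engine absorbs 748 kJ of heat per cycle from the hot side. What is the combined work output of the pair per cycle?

T_H = 750 °F → (750 − 32) × 5/9 = 398.89 °C = 672.04 K.
T_C = 34 °C → 34 + 273.15 = 307.15 K.
Two reversible stages in series are equivalent to a single Carnot engine between T_H and T_C, so η_total = 1 − T_C/T_H = 1 − 307.15/672.04 = 0.5430.
W_total = η_total · Q_H = 0.5430 × 748 = 406 kJ.

W_total ≈ 406 kJ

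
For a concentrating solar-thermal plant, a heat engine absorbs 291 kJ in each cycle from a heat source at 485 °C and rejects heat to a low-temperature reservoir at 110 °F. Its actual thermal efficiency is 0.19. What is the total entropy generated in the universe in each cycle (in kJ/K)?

T_H = 485 °C → 485 + 273.15 = 758.15 K.
T_C = 110 °F → (110 − 32) × 5/9 = 43.33 °C = 316.48 K.
W = η·Q_H = 0.19 × 291 = 55.29 kJ, so Q_C = Q_H − W = 235.7 kJ.
Reservoir entropy changes: ΔS_H = −Q_H/T_H = −291/758.15 = -0.3838 kJ/K and ΔS_C = +Q_C/T_C = 235.7/316.48 = 0.7448 kJ/K.
ΔS_univ = −Q_H/T_H + Q_C/T_C = 0.361 kJ/K (> 0, since η = 0.19 < η_Carnot = 0.583).

ΔS_univ ≈ 0.361 kJ/K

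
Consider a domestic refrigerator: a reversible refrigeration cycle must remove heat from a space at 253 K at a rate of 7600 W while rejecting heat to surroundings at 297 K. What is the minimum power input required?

Ẇ_in ≈ 1322 W

For a reversible refrigerator, COP_R = T_C/(T_H − T_C) = 253.00/44.00 = 5.7500.
W = Q_C/COP_R = 7600/5.7500 = 1322 W.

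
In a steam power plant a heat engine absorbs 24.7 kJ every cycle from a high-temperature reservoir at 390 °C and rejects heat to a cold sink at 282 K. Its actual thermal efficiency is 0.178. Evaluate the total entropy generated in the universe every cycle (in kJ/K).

ΔS_univ ≈ 0.0348 kJ/K

T_H = 390 °C → 390 + 273.15 = 663.15 K.
W = η·Q_H = 0.178 × 24.7 = 4.397 kJ, so Q_C = Q_H − W = 20.30 kJ.
The hot reservoir loses entropy Q_H/T_H = 24.7/663.15 = 0.03725 kJ/K; the cold reservoir gains Q_C/T_C = 20.30/282.00 = 0.07200 kJ/K.
ΔS_univ = −Q_H/T_H + Q_C/T_C = 0.0348 kJ/K (> 0, since η = 0.178 < η_Carnot = 0.575).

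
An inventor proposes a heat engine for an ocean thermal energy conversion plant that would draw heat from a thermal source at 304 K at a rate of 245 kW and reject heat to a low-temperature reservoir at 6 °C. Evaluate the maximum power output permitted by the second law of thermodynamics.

Ẇ_max ≈ 20.0 kW

T_C = 6 °C → 6 + 273.15 = 279.15 K.
No engine can exceed the Carnot limit: η_max = 1 − T_C/T_H = 1 − 279.15/304.00 = 0.0817.
W_max = η_max · Q_H = 0.0817 × 245 = 20.0 kW.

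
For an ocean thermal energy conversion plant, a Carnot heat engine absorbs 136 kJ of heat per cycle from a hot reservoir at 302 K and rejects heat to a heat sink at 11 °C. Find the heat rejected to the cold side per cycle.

Q_C ≈ 128 kJ

T_C = 11 °C → 11 + 273.15 = 284.15 K.
For a reversible engine, η = 1 − T_C/T_H = 1 − 284.15/302.00 = 0.0591.
For a reversible cycle Q_C/Q_H = T_C/T_H, so Q_C = 136 × 284.15/302.00 = 128 kJ.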